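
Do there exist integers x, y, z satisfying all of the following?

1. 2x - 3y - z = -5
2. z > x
Yes

Take x = 2, y = 2, z = 3. Substituting into each constraint:
  (1) 2(2) - 3(2) + (-3) = -5 ✓
  (2) 3 > 2 ✓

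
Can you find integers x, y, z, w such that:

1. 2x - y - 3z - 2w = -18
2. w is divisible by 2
Yes

Take x = -9, y = 0, z = 0, w = 0. Substituting into each constraint:
  (1) 2(-9) + 0 - 3(0) - 2(0) = -18 ✓
  (2) 0 = 2 × 0, remainder 0 ✓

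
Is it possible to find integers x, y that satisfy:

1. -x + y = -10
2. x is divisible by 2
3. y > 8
Yes

Take x = 20, y = 10. Substituting into each constraint:
  (1) (-20) + 10 = -10 ✓
  (2) 20 = 2 × 10, remainder 0 ✓
  (3) 10 > 8 ✓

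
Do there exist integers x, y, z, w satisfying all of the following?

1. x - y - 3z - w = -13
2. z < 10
Yes

Take x = 0, y = 13, z = 0, w = 0. Substituting into each constraint:
  (1) 0 + (-13) - 3(0) + 0 = -13 ✓
  (2) 0 < 10 ✓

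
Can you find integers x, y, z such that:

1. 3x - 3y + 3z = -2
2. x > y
No

Even the single constraint (3x - 3y + 3z = -2) is infeasible over the integers.

  - 3x - 3y + 3z = -2: every term on the left is divisible by 3, so the LHS ≡ 0 (mod 3), but the RHS -2 is not — no integer solution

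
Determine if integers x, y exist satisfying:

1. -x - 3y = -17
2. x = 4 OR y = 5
Yes

Take x = 2, y = 5. Substituting into each constraint:
  (1) (-2) - 3(5) = -17 ✓
  (2) y = 5, target 5 ✓ (second branch holds)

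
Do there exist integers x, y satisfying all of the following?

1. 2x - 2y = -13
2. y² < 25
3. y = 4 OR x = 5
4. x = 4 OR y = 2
No

Even the single constraint (2x - 2y = -13) is infeasible over the integers.

  - 2x - 2y = -13: every term on the left is divisible by 2, so the LHS ≡ 0 (mod 2), but the RHS -13 is not — no integer solution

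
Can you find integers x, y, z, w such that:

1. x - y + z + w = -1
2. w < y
Yes

Take x = 0, y = 1, z = 0, w = 0. Substituting into each constraint:
  (1) 0 + (-1) + 0 + 0 = -1 ✓
  (2) 0 < 1 ✓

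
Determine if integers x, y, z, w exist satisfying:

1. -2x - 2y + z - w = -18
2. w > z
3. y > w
Yes

Take x = 8, y = 0, z = -3, w = -1. Substituting into each constraint:
  (1) -2(8) - 2(0) + (-3) + 1 = -18 ✓
  (2) -1 > -3 ✓
  (3) 0 > -1 ✓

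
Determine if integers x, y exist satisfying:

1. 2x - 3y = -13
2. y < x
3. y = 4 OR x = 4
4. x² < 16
No

A contradictory subset is {2x - 3y = -13, y < x, y = 4 OR x = 4}. No integer assignment can satisfy these jointly:

  - 2x - 3y = -13: is a linear equation tying the variables together
  - y < x: bounds one variable relative to another variable
  - y = 4 OR x = 4: forces a choice: either y = 4 or x = 4

Split on the disjunction (y = 4 OR x = 4):
  • If y = 4: with y = 4, every remaining term of the linear equation is divisible by 2, so the left side is ≡ 0 (mod 2); but the right side -1 ≡ 1 (mod 2). No integers can satisfy it.
  • If x = 4: the equation forces y = 7, giving (x, y) = (4, 7), which violates x > y.
Both branches are infeasible, so the system has no integer solution.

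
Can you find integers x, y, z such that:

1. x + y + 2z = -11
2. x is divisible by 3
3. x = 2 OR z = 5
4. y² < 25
Yes

Take x = -24, y = 3, z = 5. Substituting into each constraint:
  (1) (-24) + 3 + 2(5) = -11 ✓
  (2) -24 = 3 × -8, remainder 0 ✓
  (3) z = 5, target 5 ✓ (second branch holds)
  (4) y² = (3)² = 9, and 9 < 25 ✓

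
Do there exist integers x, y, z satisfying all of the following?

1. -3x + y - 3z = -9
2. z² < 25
Yes

Take x = 0, y = -9, z = 0. Substituting into each constraint:
  (1) -3(0) + (-9) - 3(0) = -9 ✓
  (2) z² = (0)² = 0, and 0 < 25 ✓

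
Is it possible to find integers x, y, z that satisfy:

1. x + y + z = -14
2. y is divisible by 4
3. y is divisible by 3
Yes

Take x = 0, y = 0, z = -14. Substituting into each constraint:
  (1) 0 + 0 + (-14) = -14 ✓
  (2) 0 = 4 × 0, remainder 0 ✓
  (3) 0 = 3 × 0, remainder 0 ✓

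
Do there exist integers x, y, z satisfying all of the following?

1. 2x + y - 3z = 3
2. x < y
Yes

Take x = 0, y = 3, z = 0. Substituting into each constraint:
  (1) 2(0) + 3 - 3(0) = 3 ✓
  (2) 0 < 3 ✓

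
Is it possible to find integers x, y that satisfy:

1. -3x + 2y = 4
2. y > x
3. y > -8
Yes

Take x = 0, y = 2. Substituting into each constraint:
  (1) -3(0) + 2(2) = 4 ✓
  (2) 2 > 0 ✓
  (3) 2 > -8 ✓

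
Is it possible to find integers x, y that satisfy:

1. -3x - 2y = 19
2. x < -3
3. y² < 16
Yes

Take x = -7, y = 1. Substituting into each constraint:
  (1) -3(-7) - 2(1) = 19 ✓
  (2) -7 < -3 ✓
  (3) y² = (1)² = 1, and 1 < 16 ✓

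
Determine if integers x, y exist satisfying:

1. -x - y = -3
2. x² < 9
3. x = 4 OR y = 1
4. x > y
Yes

Take x = 2, y = 1. Substituting into each constraint:
  (1) (-2) + (-1) = -3 ✓
  (2) x² = (2)² = 4, and 4 < 9 ✓
  (3) y = 1, target 1 ✓ (second branch holds)
  (4) 2 > 1 ✓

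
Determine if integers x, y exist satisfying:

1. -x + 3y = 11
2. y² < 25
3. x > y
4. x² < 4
No

A contradictory subset is {-x + 3y = 11, y² < 25, x > y}. No integer assignment can satisfy these jointly:

  - -x + 3y = 11: is a linear equation tying the variables together
  - y² < 25: restricts y to |y| ≤ 4
  - x > y: bounds one variable relative to another variable

The bounds confine y to {-4, -3, -2, -1, 0, 1, 2, 3, 4}. For each value, substitute into the equation:
  • y = -4: the equation forces x = -23, but x > y fails since -23 ≤ -4.
  • y = -3: the equation forces x = -20, but x > y fails since -20 ≤ -3.
  • y = -2: the equation forces x = -17, but x > y fails since -17 ≤ -2.
  • y = -1: the equation forces x = -14, but x > y fails since -14 ≤ -1.
  • y = 0: the equation forces x = -11, but x > y fails since -11 ≤ 0.
  • y = 1: the equation forces x = -8, but x > y fails since -8 ≤ 1.
  • y = 2: the equation forces x = -5, but x > y fails since -5 ≤ 2.
  • y = 3: the equation forces x = -2, but x > y fails since -2 ≤ 3.
  • y = 4: the equation forces x = 1, but x > y fails since 1 ≤ 4.
Every case fails, so no integer solution exists.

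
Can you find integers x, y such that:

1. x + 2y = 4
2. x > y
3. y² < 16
Yes

Take x = 2, y = 1. Substituting into each constraint:
  (1) 2 + 2(1) = 4 ✓
  (2) 2 > 1 ✓
  (3) y² = (1)² = 1, and 1 < 16 ✓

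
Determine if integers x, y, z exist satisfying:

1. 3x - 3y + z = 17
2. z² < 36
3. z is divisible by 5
Yes

Take x = 1, y = -3, z = 5. Substituting into each constraint:
  (1) 3(1) - 3(-3) + 5 = 17 ✓
  (2) z² = (5)² = 25, and 25 < 36 ✓
  (3) 5 = 5 × 1, remainder 0 ✓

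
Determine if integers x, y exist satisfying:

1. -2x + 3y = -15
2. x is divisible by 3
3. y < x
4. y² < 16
Yes

Take x = 9, y = 1. Substituting into each constraint:
  (1) -2(9) + 3(1) = -15 ✓
  (2) 9 = 3 × 3, remainder 0 ✓
  (3) 1 < 9 ✓
  (4) y² = (1)² = 1, and 1 < 16 ✓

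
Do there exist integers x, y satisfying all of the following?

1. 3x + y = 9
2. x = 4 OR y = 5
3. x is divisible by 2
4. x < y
No

A contradictory subset is {3x + y = 9, x = 4 OR y = 5, x < y}. No integer assignment can satisfy these jointly:

  - 3x + y = 9: is a linear equation tying the variables together
  - x = 4 OR y = 5: forces a choice: either x = 4 or y = 5
  - x < y: bounds one variable relative to another variable

Split on the disjunction (x = 4 OR y = 5):
  • If x = 4: the equation forces y = -3, giving (x, y) = (4, -3), which violates y > x.
  • If y = 5: with y = 5, every remaining term of the linear equation is divisible by 3, so the left side is ≡ 0 (mod 3); but the right side 4 ≡ 1 (mod 3). No integers can satisfy it.
Both branches are infeasible, so the system has no integer solution.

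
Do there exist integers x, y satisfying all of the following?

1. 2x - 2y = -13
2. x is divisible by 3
No

Even the single constraint (2x - 2y = -13) is infeasible over the integers.

  - 2x - 2y = -13: every term on the left is divisible by 2, so the LHS ≡ 0 (mod 2), but the RHS -13 is not — no integer solution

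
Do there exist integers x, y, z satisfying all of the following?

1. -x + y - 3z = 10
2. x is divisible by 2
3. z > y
Yes

Take x = 0, y = -8, z = -6. Substituting into each constraint:
  (1) 0 + (-8) - 3(-6) = 10 ✓
  (2) 0 = 2 × 0, remainder 0 ✓
  (3) -6 > -8 ✓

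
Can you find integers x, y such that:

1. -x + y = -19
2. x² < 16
Yes

Take x = 0, y = -19. Substituting into each constraint:
  (1) 0 + (-19) = -19 ✓
  (2) x² = (0)² = 0, and 0 < 16 ✓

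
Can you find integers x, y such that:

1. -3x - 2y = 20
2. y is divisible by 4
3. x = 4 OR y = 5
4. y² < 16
No

A contradictory subset is {-3x - 2y = 20, x = 4 OR y = 5, y² < 16}. No integer assignment can satisfy these jointly:

  - -3x - 2y = 20: is a linear equation tying the variables together
  - x = 4 OR y = 5: forces a choice: either x = 4 or y = 5
  - y² < 16: restricts y to |y| ≤ 3

Split on the disjunction (x = 4 OR y = 5):
  • If x = 4: the equation forces y = -16, but y² < 16 requires |y| ≤ 3.
  • If y = 5: this contradicts y² < 16, which requires |y| ≤ 3.
Both branches are infeasible, so the system has no integer solution.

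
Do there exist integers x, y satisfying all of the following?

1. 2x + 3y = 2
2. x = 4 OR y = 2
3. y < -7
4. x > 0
No

A contradictory subset is {2x + 3y = 2, x = 4 OR y = 2, y < -7}. No integer assignment can satisfy these jointly:

  - 2x + 3y = 2: is a linear equation tying the variables together
  - x = 4 OR y = 2: forces a choice: either x = 4 or y = 2
  - y < -7: bounds one variable relative to a constant

Split on the disjunction (x = 4 OR y = 2):
  • If x = 4: the equation forces y = -2, which contradicts the bound y ≤ -8.
  • If y = 2: this contradicts the bound y ≤ -8.
Both branches are infeasible, so the system has no integer solution.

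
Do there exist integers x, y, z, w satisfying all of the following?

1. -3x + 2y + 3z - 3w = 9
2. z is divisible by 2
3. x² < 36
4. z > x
Yes

Take x = -1, y = 0, z = 0, w = -2. Substituting into each constraint:
  (1) -3(-1) + 2(0) + 3(0) - 3(-2) = 9 ✓
  (2) 0 = 2 × 0, remainder 0 ✓
  (3) x² = (-1)² = 1, and 1 < 36 ✓
  (4) 0 > -1 ✓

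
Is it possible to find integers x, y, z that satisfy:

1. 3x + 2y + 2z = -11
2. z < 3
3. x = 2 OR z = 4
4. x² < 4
No

A contradictory subset is {z < 3, x = 2 OR z = 4, x² < 4}. No integer assignment can satisfy these jointly:

  - z < 3: bounds one variable relative to a constant
  - x = 2 OR z = 4: forces a choice: either x = 2 or z = 4
  - x² < 4: restricts x to |x| ≤ 1

Split on the disjunction (x = 2 OR z = 4):
  • If x = 2: this contradicts x² < 4, which requires |x| ≤ 1.
  • If z = 4: this contradicts the bound z ≤ 2.
Both branches are infeasible, so the system has no integer solution.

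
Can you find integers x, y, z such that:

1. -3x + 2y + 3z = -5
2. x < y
Yes

Take x = 1, y = 2, z = -2. Substituting into each constraint:
  (1) -3(1) + 2(2) + 3(-2) = -5 ✓
  (2) 1 < 2 ✓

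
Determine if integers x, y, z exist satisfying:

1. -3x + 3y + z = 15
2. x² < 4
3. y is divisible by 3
Yes

Take x = 1, y = 0, z = 18. Substituting into each constraint:
  (1) -3(1) + 3(0) + 18 = 15 ✓
  (2) x² = (1)² = 1, and 1 < 4 ✓
  (3) 0 = 3 × 0, remainder 0 ✓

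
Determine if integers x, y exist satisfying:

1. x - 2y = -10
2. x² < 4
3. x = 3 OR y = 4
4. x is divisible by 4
No

The full constraint system is jointly infeasible over the integers. Each constraint and what it forces:

  - x - 2y = -10: is a linear equation tying the variables together
  - x² < 4: restricts x to |x| ≤ 1
  - x = 3 OR y = 4: forces a choice: either x = 3 or y = 4
  - x is divisible by 4: restricts x to multiples of 4

Split on the disjunction (x = 3 OR y = 4):
  • If x = 3: this contradicts the divisibility constraint — 3 is not a multiple of 4.
  • If y = 4: with y = 4, writing x = 4x', every remaining term of the linear equation is divisible by 4, so the left side is ≡ 0 (mod 4); but the right side -2 ≡ 2 (mod 4). No integers can satisfy it.
Both branches are infeasible, so the system has no integer solution.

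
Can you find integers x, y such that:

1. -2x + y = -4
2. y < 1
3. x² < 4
Yes

Take x = 0, y = -4. Substituting into each constraint:
  (1) -2(0) + (-4) = -4 ✓
  (2) -4 < 1 ✓
  (3) x² = (0)² = 0, and 0 < 4 ✓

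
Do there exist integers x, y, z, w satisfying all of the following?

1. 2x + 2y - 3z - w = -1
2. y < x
Yes

Take x = 1, y = 0, z = 0, w = 3. Substituting into each constraint:
  (1) 2(1) + 2(0) - 3(0) + (-3) = -1 ✓
  (2) 0 < 1 ✓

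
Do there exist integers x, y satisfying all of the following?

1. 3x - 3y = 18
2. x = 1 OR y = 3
Yes

Take x = 1, y = -5. Substituting into each constraint:
  (1) 3(1) - 3(-5) = 18 ✓
  (2) x = 1, target 1 ✓ (first branch holds)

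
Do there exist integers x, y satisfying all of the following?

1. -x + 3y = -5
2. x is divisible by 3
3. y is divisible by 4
No

A contradictory subset is {-x + 3y = -5, x is divisible by 3}. No integer assignment can satisfy these jointly:

  - -x + 3y = -5: is a linear equation tying the variables together
  - x is divisible by 3: restricts x to multiples of 3

Modular obstruction: writing x = 3x', every remaining term of the linear equation is divisible by 3, so the left side is ≡ 0 (mod 3); but the right side -5 ≡ 1 (mod 3). No integers can satisfy it.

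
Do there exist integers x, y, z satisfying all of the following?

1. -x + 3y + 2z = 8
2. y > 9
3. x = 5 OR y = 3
Yes

Take x = 5, y = 11, z = -10. Substituting into each constraint:
  (1) (-5) + 3(11) + 2(-10) = 8 ✓
  (2) 11 > 9 ✓
  (3) x = 5, target 5 ✓ (first branch holds)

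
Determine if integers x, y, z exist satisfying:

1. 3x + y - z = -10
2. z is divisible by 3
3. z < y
Yes

Take x = -4, y = 2, z = 0. Substituting into each constraint:
  (1) 3(-4) + 2 + 0 = -10 ✓
  (2) 0 = 3 × 0, remainder 0 ✓
  (3) 0 < 2 ✓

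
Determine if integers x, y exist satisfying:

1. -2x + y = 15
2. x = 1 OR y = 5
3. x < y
Yes

Take x = -5, y = 5. Substituting into each constraint:
  (1) -2(-5) + 5 = 15 ✓
  (2) y = 5, target 5 ✓ (second branch holds)
  (3) -5 < 5 ✓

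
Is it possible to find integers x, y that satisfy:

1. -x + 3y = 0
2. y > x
Yes

Take x = -3, y = -1. Substituting into each constraint:
  (1) 3 + 3(-1) = 0 ✓
  (2) -1 > -3 ✓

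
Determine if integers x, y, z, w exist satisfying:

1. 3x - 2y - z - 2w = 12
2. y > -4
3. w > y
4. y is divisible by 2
Yes

Take x = 0, y = 0, z = -14, w = 1. Substituting into each constraint:
  (1) 3(0) - 2(0) + 14 - 2(1) = 12 ✓
  (2) 0 > -4 ✓
  (3) 1 > 0 ✓
  (4) 0 = 2 × 0, remainder 0 ✓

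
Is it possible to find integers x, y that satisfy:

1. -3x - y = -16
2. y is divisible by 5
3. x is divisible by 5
No

The full constraint system is jointly infeasible over the integers. Each constraint and what it forces:

  - -3x - y = -16: is a linear equation tying the variables together
  - y is divisible by 5: restricts y to multiples of 5
  - x is divisible by 5: restricts x to multiples of 5

Modular obstruction: writing x = 5x' and writing y = 5y', every remaining term of the linear equation is divisible by 5, so the left side is ≡ 0 (mod 5); but the right side -16 ≡ 4 (mod 5). No integers can satisfy it.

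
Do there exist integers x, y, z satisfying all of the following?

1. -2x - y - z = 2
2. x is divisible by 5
Yes

Take x = 0, y = -2, z = 0. Substituting into each constraint:
  (1) -2(0) + 2 + 0 = 2 ✓
  (2) 0 = 5 × 0, remainder 0 ✓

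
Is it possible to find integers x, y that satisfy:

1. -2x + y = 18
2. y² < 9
Yes

Take x = -9, y = 0. Substituting into each constraint:
  (1) -2(-9) + 0 = 18 ✓
  (2) y² = (0)² = 0, and 0 < 9 ✓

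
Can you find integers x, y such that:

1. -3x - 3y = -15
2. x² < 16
Yes

Take x = 0, y = 5. Substituting into each constraint:
  (1) -3(0) - 3(5) = -15 ✓
  (2) x² = (0)² = 0, and 0 < 16 ✓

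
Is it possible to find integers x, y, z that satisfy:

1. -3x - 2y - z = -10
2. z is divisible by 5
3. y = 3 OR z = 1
Yes

Take x = 3, y = 3, z = -5. Substituting into each constraint:
  (1) -3(3) - 2(3) + 5 = -10 ✓
  (2) -5 = 5 × -1, remainder 0 ✓
  (3) y = 3, target 3 ✓ (first branch holds)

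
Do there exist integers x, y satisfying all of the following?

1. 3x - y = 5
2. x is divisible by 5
Yes

Take x = 0, y = -5. Substituting into each constraint:
  (1) 3(0) + 5 = 5 ✓
  (2) 0 = 5 × 0, remainder 0 ✓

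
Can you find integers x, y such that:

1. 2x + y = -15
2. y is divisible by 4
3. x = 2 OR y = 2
No

The full constraint system is jointly infeasible over the integers. Each constraint and what it forces:

  - 2x + y = -15: is a linear equation tying the variables together
  - y is divisible by 4: restricts y to multiples of 4
  - x = 2 OR y = 2: forces a choice: either x = 2 or y = 2

Modular obstruction: writing y = 4y', every remaining term of the linear equation is divisible by 2, so the left side is ≡ 0 (mod 2); but the right side -15 ≡ 1 (mod 2). No integers can satisfy it.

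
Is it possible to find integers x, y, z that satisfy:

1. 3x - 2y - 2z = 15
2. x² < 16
Yes

Take x = 1, y = -6, z = 0. Substituting into each constraint:
  (1) 3(1) - 2(-6) - 2(0) = 15 ✓
  (2) x² = (1)² = 1, and 1 < 16 ✓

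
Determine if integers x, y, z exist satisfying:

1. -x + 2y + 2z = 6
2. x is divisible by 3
Yes

Take x = 0, y = 0, z = 3. Substituting into each constraint:
  (1) 0 + 2(0) + 2(3) = 6 ✓
  (2) 0 = 3 × 0, remainder 0 ✓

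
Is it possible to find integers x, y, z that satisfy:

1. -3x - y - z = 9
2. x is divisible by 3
Yes

Take x = 0, y = -9, z = 0. Substituting into each constraint:
  (1) -3(0) + 9 + 0 = 9 ✓
  (2) 0 = 3 × 0, remainder 0 ✓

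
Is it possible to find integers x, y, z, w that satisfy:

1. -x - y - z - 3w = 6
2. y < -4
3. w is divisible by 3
Yes

Take x = 0, y = -5, z = -1, w = 0. Substituting into each constraint:
  (1) 0 + 5 + 1 - 3(0) = 6 ✓
  (2) -5 < -4 ✓
  (3) 0 = 3 × 0, remainder 0 ✓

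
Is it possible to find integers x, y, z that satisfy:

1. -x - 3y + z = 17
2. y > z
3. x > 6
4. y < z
No

A contradictory subset is {y > z, y < z}. No integer assignment can satisfy these jointly:

  - y > z: bounds one variable relative to another variable
  - y < z: bounds one variable relative to another variable

Direct contradiction: y > z and z > y cannot both hold.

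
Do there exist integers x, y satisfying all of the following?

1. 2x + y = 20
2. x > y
Yes

Take x = 7, y = 6. Substituting into each constraint:
  (1) 2(7) + 6 = 20 ✓
  (2) 7 > 6 ✓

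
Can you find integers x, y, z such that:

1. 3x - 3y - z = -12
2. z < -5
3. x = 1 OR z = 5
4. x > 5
No

A contradictory subset is {z < -5, x = 1 OR z = 5, x > 5}. No integer assignment can satisfy these jointly:

  - z < -5: bounds one variable relative to a constant
  - x = 1 OR z = 5: forces a choice: either x = 1 or z = 5
  - x > 5: bounds one variable relative to a constant

Split on the disjunction (x = 1 OR z = 5):
  • If x = 1: this contradicts the bound x ≥ 6.
  • If z = 5: this contradicts the bound z ≤ -6.
Both branches are infeasible, so the system has no integer solution.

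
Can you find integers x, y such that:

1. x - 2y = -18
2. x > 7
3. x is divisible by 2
Yes

Take x = 8, y = 13. Substituting into each constraint:
  (1) 8 - 2(13) = -18 ✓
  (2) 8 > 7 ✓
  (3) 8 = 2 × 4, remainder 0 ✓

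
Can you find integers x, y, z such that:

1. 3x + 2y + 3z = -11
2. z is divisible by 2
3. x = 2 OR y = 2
Yes

Take x = 3, y = 2, z = -8. Substituting into each constraint:
  (1) 3(3) + 2(2) + 3(-8) = -11 ✓
  (2) -8 = 2 × -4, remainder 0 ✓
  (3) y = 2, target 2 ✓ (second branch holds)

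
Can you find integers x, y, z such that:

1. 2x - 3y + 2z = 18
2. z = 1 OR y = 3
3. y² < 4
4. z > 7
No

A contradictory subset is {z = 1 OR y = 3, y² < 4, z > 7}. No integer assignment can satisfy these jointly:

  - z = 1 OR y = 3: forces a choice: either z = 1 or y = 3
  - y² < 4: restricts y to |y| ≤ 1
  - z > 7: bounds one variable relative to a constant

Split on the disjunction (z = 1 OR y = 3):
  • If z = 1: this contradicts the bound z ≥ 8.
  • If y = 3: this contradicts y² < 4, which requires |y| ≤ 1.
Both branches are infeasible, so the system has no integer solution.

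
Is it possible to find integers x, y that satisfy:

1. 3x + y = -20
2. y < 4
Yes

Take x = -7, y = 1. Substituting into each constraint:
  (1) 3(-7) + 1 = -20 ✓
  (2) 1 < 4 ✓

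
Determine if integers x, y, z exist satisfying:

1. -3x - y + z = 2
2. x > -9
Yes

Take x = 0, y = -2, z = 0. Substituting into each constraint:
  (1) -3(0) + 2 + 0 = 2 ✓
  (2) 0 > -9 ✓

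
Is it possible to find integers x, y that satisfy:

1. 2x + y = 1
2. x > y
Yes

Take x = 1, y = -1. Substituting into each constraint:
  (1) 2(1) + (-1) = 1 ✓
  (2) 1 > -1 ✓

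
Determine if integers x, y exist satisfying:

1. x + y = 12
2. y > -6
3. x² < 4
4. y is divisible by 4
Yes

Take x = 0, y = 12. Substituting into each constraint:
  (1) 0 + 12 = 12 ✓
  (2) 12 > -6 ✓
  (3) x² = (0)² = 0, and 0 < 4 ✓
  (4) 12 = 4 × 3, remainder 0 ✓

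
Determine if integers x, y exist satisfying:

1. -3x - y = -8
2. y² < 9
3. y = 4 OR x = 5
No

The full constraint system is jointly infeasible over the integers. Each constraint and what it forces:

  - -3x - y = -8: is a linear equation tying the variables together
  - y² < 9: restricts y to |y| ≤ 2
  - y = 4 OR x = 5: forces a choice: either y = 4 or x = 5

Split on the disjunction (y = 4 OR x = 5):
  • If y = 4: this contradicts y² < 9, which requires |y| ≤ 2.
  • If x = 5: the equation forces y = -7, but y² < 9 requires |y| ≤ 2.
Both branches are infeasible, so the system has no integer solution.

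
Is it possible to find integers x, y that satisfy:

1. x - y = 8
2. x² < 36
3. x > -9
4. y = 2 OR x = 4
Yes

Take x = 4, y = -4. Substituting into each constraint:
  (1) 4 + 4 = 8 ✓
  (2) x² = (4)² = 16, and 16 < 36 ✓
  (3) 4 > -9 ✓
  (4) x = 4, target 4 ✓ (second branch holds)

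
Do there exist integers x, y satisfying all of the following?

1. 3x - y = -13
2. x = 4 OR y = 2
Yes

Take x = 4, y = 25. Substituting into each constraint:
  (1) 3(4) + (-25) = -13 ✓
  (2) x = 4, target 4 ✓ (first branch holds)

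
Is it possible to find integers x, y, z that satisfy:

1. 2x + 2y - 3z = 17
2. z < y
Yes

Take x = 8, y = 2, z = 1. Substituting into each constraint:
  (1) 2(8) + 2(2) - 3(1) = 17 ✓
  (2) 1 < 2 ✓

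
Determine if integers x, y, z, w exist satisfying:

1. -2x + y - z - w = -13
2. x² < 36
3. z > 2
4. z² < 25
Yes

Take x = 0, y = 0, z = 3, w = 10. Substituting into each constraint:
  (1) -2(0) + 0 + (-3) + (-10) = -13 ✓
  (2) x² = (0)² = 0, and 0 < 36 ✓
  (3) 3 > 2 ✓
  (4) z² = (3)² = 9, and 9 < 25 ✓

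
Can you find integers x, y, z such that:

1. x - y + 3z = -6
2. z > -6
Yes

Take x = 0, y = 0, z = -2. Substituting into each constraint:
  (1) 0 + 0 + 3(-2) = -6 ✓
  (2) -2 > -6 ✓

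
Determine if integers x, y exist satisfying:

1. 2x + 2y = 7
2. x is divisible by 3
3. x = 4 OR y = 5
No

Even the single constraint (2x + 2y = 7) is infeasible over the integers.

  - 2x + 2y = 7: every term on the left is divisible by 2, so the LHS ≡ 0 (mod 2), but the RHS 7 is not — no integer solution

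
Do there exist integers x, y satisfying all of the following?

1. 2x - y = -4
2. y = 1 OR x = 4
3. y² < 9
No

The full constraint system is jointly infeasible over the integers. Each constraint and what it forces:

  - 2x - y = -4: is a linear equation tying the variables together
  - y = 1 OR x = 4: forces a choice: either y = 1 or x = 4
  - y² < 9: restricts y to |y| ≤ 2

Split on the disjunction (y = 1 OR x = 4):
  • If y = 1: with y = 1, every remaining term of the linear equation is divisible by 2, so the left side is ≡ 0 (mod 2); but the right side -3 ≡ 1 (mod 2). No integers can satisfy it.
  • If x = 4: the equation forces y = 12, but y² < 9 requires |y| ≤ 2.
Both branches are infeasible, so the system has no integer solution.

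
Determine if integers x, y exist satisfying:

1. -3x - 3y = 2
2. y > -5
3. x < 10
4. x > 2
No

Even the single constraint (-3x - 3y = 2) is infeasible over the integers.

  - -3x - 3y = 2: every term on the left is divisible by 3, so the LHS ≡ 0 (mod 3), but the RHS 2 is not — no integer solution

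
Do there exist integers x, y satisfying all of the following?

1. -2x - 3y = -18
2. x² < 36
Yes

Take x = 0, y = 6. Substituting into each constraint:
  (1) -2(0) - 3(6) = -18 ✓
  (2) x² = (0)² = 0, and 0 < 36 ✓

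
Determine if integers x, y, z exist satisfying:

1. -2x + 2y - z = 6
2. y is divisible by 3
Yes

Take x = 0, y = 0, z = -6. Substituting into each constraint:
  (1) -2(0) + 2(0) + 6 = 6 ✓
  (2) 0 = 3 × 0, remainder 0 ✓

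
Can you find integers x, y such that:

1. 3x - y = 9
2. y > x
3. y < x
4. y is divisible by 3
No

A contradictory subset is {y > x, y < x}. No integer assignment can satisfy these jointly:

  - y > x: bounds one variable relative to another variable
  - y < x: bounds one variable relative to another variable

Direct contradiction: y > x and x > y cannot both hold.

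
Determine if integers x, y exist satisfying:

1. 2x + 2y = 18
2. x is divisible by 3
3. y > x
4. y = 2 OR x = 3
Yes

Take x = 3, y = 6. Substituting into each constraint:
  (1) 2(3) + 2(6) = 18 ✓
  (2) 3 = 3 × 1, remainder 0 ✓
  (3) 6 > 3 ✓
  (4) x = 3, target 3 ✓ (second branch holds)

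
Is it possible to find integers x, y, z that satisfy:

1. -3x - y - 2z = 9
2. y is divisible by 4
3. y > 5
Yes

Take x = 1, y = 8, z = -10. Substituting into each constraint:
  (1) -3(1) + (-8) - 2(-10) = 9 ✓
  (2) 8 = 4 × 2, remainder 0 ✓
  (3) 8 > 5 ✓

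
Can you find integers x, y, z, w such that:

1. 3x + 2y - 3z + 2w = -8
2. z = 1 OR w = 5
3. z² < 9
Yes

Take x = -1, y = 0, z = 1, w = -1. Substituting into each constraint:
  (1) 3(-1) + 2(0) - 3(1) + 2(-1) = -8 ✓
  (2) z = 1, target 1 ✓ (first branch holds)
  (3) z² = (1)² = 1, and 1 < 9 ✓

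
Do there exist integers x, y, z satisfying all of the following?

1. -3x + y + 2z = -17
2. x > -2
Yes

Take x = 0, y = -17, z = 0. Substituting into each constraint:
  (1) -3(0) + (-17) + 2(0) = -17 ✓
  (2) 0 > -2 ✓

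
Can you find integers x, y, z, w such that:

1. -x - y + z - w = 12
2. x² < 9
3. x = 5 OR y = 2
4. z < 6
Yes

Take x = 0, y = 2, z = 5, w = -9. Substituting into each constraint:
  (1) 0 + (-2) + 5 + 9 = 12 ✓
  (2) x² = (0)² = 0, and 0 < 9 ✓
  (3) y = 2, target 2 ✓ (second branch holds)
  (4) 5 < 6 ✓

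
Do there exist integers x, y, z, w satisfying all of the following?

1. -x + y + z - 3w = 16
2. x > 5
Yes

Take x = 6, y = 0, z = 22, w = 0. Substituting into each constraint:
  (1) (-6) + 0 + 22 - 3(0) = 16 ✓
  (2) 6 > 5 ✓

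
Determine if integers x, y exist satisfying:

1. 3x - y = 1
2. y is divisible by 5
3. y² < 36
Yes

Take x = 2, y = 5. Substituting into each constraint:
  (1) 3(2) + (-5) = 1 ✓
  (2) 5 = 5 × 1, remainder 0 ✓
  (3) y² = (5)² = 25, and 25 < 36 ✓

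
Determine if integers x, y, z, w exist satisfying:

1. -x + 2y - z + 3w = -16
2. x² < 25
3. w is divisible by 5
Yes

Take x = 0, y = 0, z = 16, w = 0. Substituting into each constraint:
  (1) 0 + 2(0) + (-16) + 3(0) = -16 ✓
  (2) x² = (0)² = 0, and 0 < 25 ✓
  (3) 0 = 5 × 0, remainder 0 ✓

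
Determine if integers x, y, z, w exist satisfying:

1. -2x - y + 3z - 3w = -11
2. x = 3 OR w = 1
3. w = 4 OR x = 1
Yes

Take x = 1, y = 0, z = -2, w = 1. Substituting into each constraint:
  (1) -2(1) + 0 + 3(-2) - 3(1) = -11 ✓
  (2) w = 1, target 1 ✓ (second branch holds)
  (3) x = 1, target 1 ✓ (second branch holds)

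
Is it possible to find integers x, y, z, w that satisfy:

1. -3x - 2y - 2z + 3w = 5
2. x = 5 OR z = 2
Yes

Take x = -3, y = 0, z = 2, w = 0. Substituting into each constraint:
  (1) -3(-3) - 2(0) - 2(2) + 3(0) = 5 ✓
  (2) z = 2, target 2 ✓ (second branch holds)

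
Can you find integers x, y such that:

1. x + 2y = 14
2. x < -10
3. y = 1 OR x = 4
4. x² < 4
No

A contradictory subset is {x + 2y = 14, x < -10, y = 1 OR x = 4}. No integer assignment can satisfy these jointly:

  - x + 2y = 14: is a linear equation tying the variables together
  - x < -10: bounds one variable relative to a constant
  - y = 1 OR x = 4: forces a choice: either y = 1 or x = 4

Split on the disjunction (y = 1 OR x = 4):
  • If y = 1: the equation forces x = 12, which contradicts the bound x ≤ -11.
  • If x = 4: this contradicts the bound x ≤ -11.
Both branches are infeasible, so the system has no integer solution.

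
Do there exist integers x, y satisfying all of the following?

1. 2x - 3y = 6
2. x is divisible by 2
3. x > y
Yes

Take x = 0, y = -2. Substituting into each constraint:
  (1) 2(0) - 3(-2) = 6 ✓
  (2) 0 = 2 × 0, remainder 0 ✓
  (3) 0 > -2 ✓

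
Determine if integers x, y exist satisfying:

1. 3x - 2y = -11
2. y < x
Yes

Take x = -13, y = -14. Substituting into each constraint:
  (1) 3(-13) - 2(-14) = -11 ✓
  (2) -14 < -13 ✓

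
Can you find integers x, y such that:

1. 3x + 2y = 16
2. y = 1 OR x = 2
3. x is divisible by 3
No

The full constraint system is jointly infeasible over the integers. Each constraint and what it forces:

  - 3x + 2y = 16: is a linear equation tying the variables together
  - y = 1 OR x = 2: forces a choice: either y = 1 or x = 2
  - x is divisible by 3: restricts x to multiples of 3

Split on the disjunction (y = 1 OR x = 2):
  • If y = 1: with y = 1, writing x = 3x', every remaining term of the linear equation is divisible by 9, so the left side is ≡ 0 (mod 9); but the right side 14 ≡ 5 (mod 9). No integers can satisfy it.
  • If x = 2: this contradicts the divisibility constraint — 2 is not a multiple of 3.
Both branches are infeasible, so the system has no integer solution.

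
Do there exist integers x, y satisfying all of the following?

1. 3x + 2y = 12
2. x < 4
Yes

Take x = 2, y = 3. Substituting into each constraint:
  (1) 3(2) + 2(3) = 12 ✓
  (2) 2 < 4 ✓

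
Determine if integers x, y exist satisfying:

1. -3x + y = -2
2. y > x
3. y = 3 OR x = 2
Yes

Take x = 2, y = 4. Substituting into each constraint:
  (1) -3(2) + 4 = -2 ✓
  (2) 4 > 2 ✓
  (3) x = 2, target 2 ✓ (second branch holds)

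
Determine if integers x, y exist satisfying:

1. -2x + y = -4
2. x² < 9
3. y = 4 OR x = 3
No

The full constraint system is jointly infeasible over the integers. Each constraint and what it forces:

  - -2x + y = -4: is a linear equation tying the variables together
  - x² < 9: restricts x to |x| ≤ 2
  - y = 4 OR x = 3: forces a choice: either y = 4 or x = 3

Split on the disjunction (y = 4 OR x = 3):
  • If y = 4: the equation forces x = 4, but x² < 9 requires |x| ≤ 2.
  • If x = 3: this contradicts x² < 9, which requires |x| ≤ 2.
Both branches are infeasible, so the system has no integer solution.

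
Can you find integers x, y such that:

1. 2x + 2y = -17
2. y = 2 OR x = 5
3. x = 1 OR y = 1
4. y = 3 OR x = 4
No

Even the single constraint (2x + 2y = -17) is infeasible over the integers.

  - 2x + 2y = -17: every term on the left is divisible by 2, so the LHS ≡ 0 (mod 2), but the RHS -17 is not — no integer solution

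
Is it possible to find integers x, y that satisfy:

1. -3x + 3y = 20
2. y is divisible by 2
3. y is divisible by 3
No

Even the single constraint (-3x + 3y = 20) is infeasible over the integers.

  - -3x + 3y = 20: every term on the left is divisible by 3, so the LHS ≡ 0 (mod 3), but the RHS 20 is not — no integer solution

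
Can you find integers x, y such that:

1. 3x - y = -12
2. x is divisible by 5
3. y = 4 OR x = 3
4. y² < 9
No

A contradictory subset is {x is divisible by 5, y = 4 OR x = 3, y² < 9}. No integer assignment can satisfy these jointly:

  - x is divisible by 5: restricts x to multiples of 5
  - y = 4 OR x = 3: forces a choice: either y = 4 or x = 3
  - y² < 9: restricts y to |y| ≤ 2

Split on the disjunction (y = 4 OR x = 3):
  • If y = 4: this contradicts y² < 9, which requires |y| ≤ 2.
  • If x = 3: this contradicts the divisibility constraint — 3 is not a multiple of 5.
Both branches are infeasible, so the system has no integer solution.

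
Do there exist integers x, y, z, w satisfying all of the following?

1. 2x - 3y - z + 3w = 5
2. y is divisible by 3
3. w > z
Yes

Take x = 1, y = 0, z = 0, w = 1. Substituting into each constraint:
  (1) 2(1) - 3(0) + 0 + 3(1) = 5 ✓
  (2) 0 = 3 × 0, remainder 0 ✓
  (3) 1 > 0 ✓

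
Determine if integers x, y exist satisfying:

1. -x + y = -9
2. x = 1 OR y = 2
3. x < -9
No

The full constraint system is jointly infeasible over the integers. Each constraint and what it forces:

  - -x + y = -9: is a linear equation tying the variables together
  - x = 1 OR y = 2: forces a choice: either x = 1 or y = 2
  - x < -9: bounds one variable relative to a constant

Split on the disjunction (x = 1 OR y = 2):
  • If x = 1: this contradicts the bound x ≤ -10.
  • If y = 2: the equation forces x = 11, which contradicts the bound x ≤ -10.
Both branches are infeasible, so the system has no integer solution.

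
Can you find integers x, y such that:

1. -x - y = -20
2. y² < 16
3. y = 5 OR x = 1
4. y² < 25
No

A contradictory subset is {-x - y = -20, y² < 16, y = 5 OR x = 1}. No integer assignment can satisfy these jointly:

  - -x - y = -20: is a linear equation tying the variables together
  - y² < 16: restricts y to |y| ≤ 3
  - y = 5 OR x = 1: forces a choice: either y = 5 or x = 1

Split on the disjunction (y = 5 OR x = 1):
  • If y = 5: this contradicts y² < 16, which requires |y| ≤ 3.
  • If x = 1: the equation forces y = 19, but y² < 16 requires |y| ≤ 3.
Both branches are infeasible, so the system has no integer solution.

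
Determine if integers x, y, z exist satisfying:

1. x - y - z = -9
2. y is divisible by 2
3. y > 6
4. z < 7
Yes

Take x = -1, y = 8, z = 0. Substituting into each constraint:
  (1) (-1) + (-8) + 0 = -9 ✓
  (2) 8 = 2 × 4, remainder 0 ✓
  (3) 8 > 6 ✓
  (4) 0 < 7 ✓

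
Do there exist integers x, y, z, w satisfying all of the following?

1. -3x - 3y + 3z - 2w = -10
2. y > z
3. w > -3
Yes

Take x = 0, y = 0, z = -2, w = 2. Substituting into each constraint:
  (1) -3(0) - 3(0) + 3(-2) - 2(2) = -10 ✓
  (2) 0 > -2 ✓
  (3) 2 > -3 ✓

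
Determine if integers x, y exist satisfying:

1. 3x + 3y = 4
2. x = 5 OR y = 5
No

Even the single constraint (3x + 3y = 4) is infeasible over the integers.

  - 3x + 3y = 4: every term on the left is divisible by 3, so the LHS ≡ 0 (mod 3), but the RHS 4 is not — no integer solution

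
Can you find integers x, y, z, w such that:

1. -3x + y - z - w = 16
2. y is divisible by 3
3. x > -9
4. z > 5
Yes

Take x = 0, y = 0, z = 6, w = -22. Substituting into each constraint:
  (1) -3(0) + 0 + (-6) + 22 = 16 ✓
  (2) 0 = 3 × 0, remainder 0 ✓
  (3) 0 > -9 ✓
  (4) 6 > 5 ✓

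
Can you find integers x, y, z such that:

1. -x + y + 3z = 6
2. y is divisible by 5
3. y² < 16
Yes

Take x = -6, y = 0, z = 0. Substituting into each constraint:
  (1) 6 + 0 + 3(0) = 6 ✓
  (2) 0 = 5 × 0, remainder 0 ✓
  (3) y² = (0)² = 0, and 0 < 16 ✓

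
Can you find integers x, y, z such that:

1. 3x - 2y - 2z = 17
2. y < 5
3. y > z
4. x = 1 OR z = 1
Yes

Take x = 9, y = 4, z = 1. Substituting into each constraint:
  (1) 3(9) - 2(4) - 2(1) = 17 ✓
  (2) 4 < 5 ✓
  (3) 4 > 1 ✓
  (4) z = 1, target 1 ✓ (second branch holds)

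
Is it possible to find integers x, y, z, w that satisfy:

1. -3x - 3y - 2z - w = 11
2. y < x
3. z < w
Yes

Take x = 0, y = -1, z = -4, w = 0. Substituting into each constraint:
  (1) -3(0) - 3(-1) - 2(-4) + 0 = 11 ✓
  (2) -1 < 0 ✓
  (3) -4 < 0 ✓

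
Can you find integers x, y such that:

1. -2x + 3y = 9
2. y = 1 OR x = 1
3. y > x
Yes

Take x = -3, y = 1. Substituting into each constraint:
  (1) -2(-3) + 3(1) = 9 ✓
  (2) y = 1, target 1 ✓ (first branch holds)
  (3) 1 > -3 ✓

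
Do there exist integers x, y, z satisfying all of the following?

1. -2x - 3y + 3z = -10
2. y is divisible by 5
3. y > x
Yes

Take x = -1, y = 0, z = -4. Substituting into each constraint:
  (1) -2(-1) - 3(0) + 3(-4) = -10 ✓
  (2) 0 = 5 × 0, remainder 0 ✓
  (3) 0 > -1 ✓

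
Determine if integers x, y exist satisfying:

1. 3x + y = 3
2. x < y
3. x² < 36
Yes

Take x = 0, y = 3. Substituting into each constraint:
  (1) 3(0) + 3 = 3 ✓
  (2) 0 < 3 ✓
  (3) x² = (0)² = 0, and 0 < 36 ✓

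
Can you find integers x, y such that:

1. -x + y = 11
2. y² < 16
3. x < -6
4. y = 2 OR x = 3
Yes

Take x = -9, y = 2. Substituting into each constraint:
  (1) 9 + 2 = 11 ✓
  (2) y² = (2)² = 4, and 4 < 16 ✓
  (3) -9 < -6 ✓
  (4) y = 2, target 2 ✓ (first branch holds)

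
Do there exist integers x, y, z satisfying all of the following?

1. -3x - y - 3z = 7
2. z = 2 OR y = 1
Yes

Take x = -4, y = -1, z = 2. Substituting into each constraint:
  (1) -3(-4) + 1 - 3(2) = 7 ✓
  (2) z = 2, target 2 ✓ (first branch holds)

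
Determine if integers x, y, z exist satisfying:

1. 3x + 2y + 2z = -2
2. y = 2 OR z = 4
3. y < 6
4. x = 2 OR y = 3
Yes

Take x = 2, y = 2, z = -6. Substituting into each constraint:
  (1) 3(2) + 2(2) + 2(-6) = -2 ✓
  (2) y = 2, target 2 ✓ (first branch holds)
  (3) 2 < 6 ✓
  (4) x = 2, target 2 ✓ (first branch holds)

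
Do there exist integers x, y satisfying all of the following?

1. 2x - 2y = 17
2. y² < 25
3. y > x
No

Even the single constraint (2x - 2y = 17) is infeasible over the integers.

  - 2x - 2y = 17: every term on the left is divisible by 2, so the LHS ≡ 0 (mod 2), but the RHS 17 is not — no integer solution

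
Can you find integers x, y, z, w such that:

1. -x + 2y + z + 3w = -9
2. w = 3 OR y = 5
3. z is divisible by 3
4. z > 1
Yes

Take x = -1, y = -11, z = 3, w = 3. Substituting into each constraint:
  (1) 1 + 2(-11) + 3 + 3(3) = -9 ✓
  (2) w = 3, target 3 ✓ (first branch holds)
  (3) 3 = 3 × 1, remainder 0 ✓
  (4) 3 > 1 ✓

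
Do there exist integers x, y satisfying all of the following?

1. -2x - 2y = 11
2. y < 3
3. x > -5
No

Even the single constraint (-2x - 2y = 11) is infeasible over the integers.

  - -2x - 2y = 11: every term on the left is divisible by 2, so the LHS ≡ 0 (mod 2), but the RHS 11 is not — no integer solution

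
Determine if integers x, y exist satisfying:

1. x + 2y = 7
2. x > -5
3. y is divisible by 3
Yes

Take x = 7, y = 0. Substituting into each constraint:
  (1) 7 + 2(0) = 7 ✓
  (2) 7 > -5 ✓
  (3) 0 = 3 × 0, remainder 0 ✓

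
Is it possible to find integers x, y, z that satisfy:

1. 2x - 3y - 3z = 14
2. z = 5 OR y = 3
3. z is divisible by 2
No

The full constraint system is jointly infeasible over the integers. Each constraint and what it forces:

  - 2x - 3y - 3z = 14: is a linear equation tying the variables together
  - z = 5 OR y = 3: forces a choice: either z = 5 or y = 3
  - z is divisible by 2: restricts z to multiples of 2

Split on the disjunction (z = 5 OR y = 3):
  • If z = 5: this contradicts the divisibility constraint — 5 is not a multiple of 2.
  • If y = 3: with y = 3, writing z = 2z', every remaining term of the linear equation is divisible by 2, so the left side is ≡ 0 (mod 2); but the right side 23 ≡ 1 (mod 2). No integers can satisfy it.
Both branches are infeasible, so the system has no integer solution.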